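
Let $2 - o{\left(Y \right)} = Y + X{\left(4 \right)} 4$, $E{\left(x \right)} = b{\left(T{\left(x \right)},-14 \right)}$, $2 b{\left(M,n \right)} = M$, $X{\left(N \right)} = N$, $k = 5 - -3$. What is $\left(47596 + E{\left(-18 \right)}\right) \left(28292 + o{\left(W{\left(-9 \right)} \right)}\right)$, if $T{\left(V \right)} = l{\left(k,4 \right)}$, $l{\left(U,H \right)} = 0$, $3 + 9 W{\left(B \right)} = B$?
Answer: $\frac{4037949448}{3} \approx 1.346 \cdot 10^{9}$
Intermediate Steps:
$k = 8$ ($k = 5 + 3 = 8$)
$W{\left(B \right)} = - \frac{1}{3} + \frac{B}{9}$
$T{\left(V \right)} = 0$
$b{\left(M,n \right)} = \frac{M}{2}$
$E{\left(x \right)} = 0$ ($E{\left(x \right)} = \frac{1}{2} \cdot 0 = 0$)
$o{\left(Y \right)} = -14 - Y$ ($o{\left(Y \right)} = 2 - \left(Y + 4 \cdot 4\right) = 2 - \left(Y + 16\right) = 2 - \left(16 + Y\right) = -14 - Y$)
$\left(47596 + E{\left(-18 \right)}\right) \left(28292 + o{\left(W{\left(-9 \right)} \right)}\right) = \left(47596 + 0\right) \left(28292 - \left(\frac{41}{3} - 1\right)\right) = 47596 \left(28292 - \frac{38}{3}\right) = 47596 \cdot \frac{84838}{3} = \frac{4037949448}{3}$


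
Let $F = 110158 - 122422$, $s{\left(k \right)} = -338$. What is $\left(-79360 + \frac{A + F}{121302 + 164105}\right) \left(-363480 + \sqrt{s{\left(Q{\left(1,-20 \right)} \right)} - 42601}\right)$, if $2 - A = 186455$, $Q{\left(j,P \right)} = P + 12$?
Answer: $\frac{8232857707184760}{285407} - \frac{67950294711 i \sqrt{4771}}{285407} \approx 2.8846 \cdot 10^{10} - 1.6445 \cdot 10^{7} i$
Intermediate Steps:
$Q{\left(j,P \right)} = 12 + P$
$A = -186453$ ($A = 2 - 186455 = -186453$)
$F = -12264$
$\left(-79360 + \frac{A + F}{121302 + 164105}\right) \left(-363480 + \sqrt{s{\left(Q{\left(1,-20 \right)} \right)} - 42601}\right) = \left(-79360 + \frac{-186453 - 12264}{121302 + 164105}\right) \left(-363480 + \sqrt{-338 - 42601}\right) = \left(-79360 - \frac{198717}{285407}\right) \left(-363480 + \sqrt{-42939}\right) = \left(-79360 - \frac{198717}{285407}\right) \left(-363480 + 3 i \sqrt{4771}\right) = - \frac{22650098237 \left(-363480 + 3 i \sqrt{4771}\right)}{285407} = \frac{8232857707184760}{285407} - \frac{67950294711 i \sqrt{4771}}{285407}$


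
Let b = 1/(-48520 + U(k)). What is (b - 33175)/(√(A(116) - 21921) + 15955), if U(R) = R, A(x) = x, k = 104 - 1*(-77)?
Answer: -2558617713133/1230632775837 + 5612762141*I*√445/6153163879185 ≈ -2.0791 + 0.019242*I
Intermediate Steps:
k = 181 (k = 104 + 77 = 181)
b = -1/48339 (b = 1/(-48520 + 181) = 1/(-48339) = -1/48339 ≈ -2.0687e-5)
(b - 33175)/(√(A(116) - 21921) + 15955) = (-1/48339 - 33175)/(√(116 - 21921) + 15955) = -1603646326/(48339*(√(-21805) + 15955)) = -1603646326/(48339*(7*I*√445 + 15955)) = -1603646326/(48339*(15955 + 7*I*√445))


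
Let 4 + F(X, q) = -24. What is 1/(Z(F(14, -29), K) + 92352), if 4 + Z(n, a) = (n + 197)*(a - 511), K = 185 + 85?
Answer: 1/51619 ≈ 1.9373e-5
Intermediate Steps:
F(X, q) = -28 (F(X, q) = -4 - 24 = -28)
K = 270
Z(n, a) = -4 + (-511 + a)*(197 + n) (Z(n, a) = -4 + (n + 197)*(a - 511) = -4 + (197 + n)*(-511 + a) = -4 + (-511 + a)*(197 + n))
1/(Z(F(14, -29), K) + 92352) = 1/((-100671 - 511*(-28) + 197*270 + 270*(-28)) + 92352) = 1/((-100671 + 14308 + 53190 - 7560) + 92352) = 1/(-40733 + 92352) = 1/51619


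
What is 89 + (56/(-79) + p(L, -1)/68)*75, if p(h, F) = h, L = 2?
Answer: 102179/2686 ≈ 38.041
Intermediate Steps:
89 + (56/(-79) + p(L, -1)/68)*75 = 89 + (56/(-79) + 2/68)*75 = 89 + (56*(-1/79) + 2*(1/68))*75 = 89 + (-56/79 + 1/34)*75 = 89 - 1825/2686*75 = 89 - 136875/2686 = 102179/2686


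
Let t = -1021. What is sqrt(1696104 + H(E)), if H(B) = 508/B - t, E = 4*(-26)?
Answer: sqrt(1147253198)/26 ≈ 1302.7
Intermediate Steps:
E = -104
H(B) = 1021 + 508/B (H(B) = 508/B - 1*(-1021) = 508/B + 1021 = 1021 + 508/B)
sqrt(1696104 + H(E)) = sqrt(1696104 + (1021 + 508/(-104))) = sqrt(1696104 + (1021 + 508*(-1/104))) = sqrt(1696104 + (1021 - 127/26)) = sqrt(1696104 + 26419/26) = sqrt(44125123/26) = sqrt(1147253198)/26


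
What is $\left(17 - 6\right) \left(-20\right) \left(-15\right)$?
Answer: $3300$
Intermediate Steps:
$\left(17 - 6\right) \left(-20\right) \left(-15\right) = 11 \left(-20\right) \left(-15\right) = \left(-220\right) \left(-15\right) = 3300$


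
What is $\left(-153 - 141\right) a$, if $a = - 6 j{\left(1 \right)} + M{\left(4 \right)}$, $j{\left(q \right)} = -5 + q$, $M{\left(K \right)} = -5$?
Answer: $-5586$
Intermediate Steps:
$a = 19$ ($a = - 6 \left(-5 + 1\right) - 5 = \left(-6\right) \left(-4\right) - 5 = 24 - 5 = 19$)
$\left(-153 - 141\right) a = \left(-153 - 141\right) 19 = \left(-294\right) 19 = -5586$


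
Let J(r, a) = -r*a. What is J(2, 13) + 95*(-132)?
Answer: -12566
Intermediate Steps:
J(r, a) = -a*r
J(2, 13) + 95*(-132) = -1*13*2 + 95*(-132) = -26 - 12540 = -12566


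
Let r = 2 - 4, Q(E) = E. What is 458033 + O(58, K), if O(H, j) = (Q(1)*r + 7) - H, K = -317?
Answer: 457980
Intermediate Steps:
r = -2
O(H, j) = 5 - H (O(H, j) = (1*(-2) + 7) - H = (-2 + 7) - H = 5 - H)
458033 + O(58, K) = 458033 + (5 - 1*58) = 458033 + (5 - 58) = 458033 - 53 = 457980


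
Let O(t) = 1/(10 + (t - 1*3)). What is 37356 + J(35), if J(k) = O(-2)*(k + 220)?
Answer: 37407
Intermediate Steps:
O(t) = 1/(7 + t) (O(t) = 1/(10 + (t - 3)) = 1/(10 + (-3 + t)) = 1/(7 + t))
J(k) = 44 + k/5 (J(k) = (k + 220)/(7 - 2) = (220 + k)/5 = 44 + k/5)
37356 + J(35) = 37356 + (44 + (1/5)*35) = 37356 + (44 + 7) = 37356 + 51 = 37407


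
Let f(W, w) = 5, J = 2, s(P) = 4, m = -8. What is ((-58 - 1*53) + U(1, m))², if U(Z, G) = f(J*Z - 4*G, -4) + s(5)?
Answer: 10404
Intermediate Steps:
U(Z, G) = 9 (U(Z, G) = 5 + 4 = 9)
((-58 - 1*53) + U(1, m))² = ((-58 - 1*53) + 9)² = ((-58 - 53) + 9)² = (-111 + 9)² = (-102)² = 10404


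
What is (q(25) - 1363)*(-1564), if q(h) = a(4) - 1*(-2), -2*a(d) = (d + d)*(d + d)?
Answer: 2178652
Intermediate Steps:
a(d) = -2*d² (a(d) = -(d + d)*(d + d)/2 = -2*d*2*d/2 = -2*d²)
q(h) = -30 (q(h) = -2*4² - 1*(-2) = -2*16 + 2 = -32 + 2 = -30)
(q(25) - 1363)*(-1564) = (-30 - 1363)*(-1564) = -1393*(-1564) = 2178652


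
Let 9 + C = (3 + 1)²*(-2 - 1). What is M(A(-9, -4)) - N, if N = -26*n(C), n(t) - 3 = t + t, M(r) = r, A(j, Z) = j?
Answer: -2895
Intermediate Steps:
C = -57 (C = -9 + (3 + 1)²*(-2 - 1) = -9 + 4²*(-3) = -9 + 16*(-3) = -9 - 48 = -57)
n(t) = 3 + 2*t (n(t) = 3 + (t + t) = 3 + 2*t)
N = 2886 (N = -26*(3 + 2*(-57)) = -26*(3 - 114) = -26*(-111) = 2886)
M(A(-9, -4)) - N = -9 - 1*2886 = -9 - 2886 = -2895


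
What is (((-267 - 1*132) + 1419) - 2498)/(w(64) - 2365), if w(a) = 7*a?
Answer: 1478/1917 ≈ 0.77100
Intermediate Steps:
(((-267 - 1*132) + 1419) - 2498)/(w(64) - 2365) = (((-267 - 1*132) + 1419) - 2498)/(7*64 - 2365) = (((-267 - 132) + 1419) - 2498)/(448 - 2365) = ((-399 + 1419) - 2498)/(-1917) = (1020 - 2498)*(-1/1917) = -1478*(-1/1917) = 1478/1917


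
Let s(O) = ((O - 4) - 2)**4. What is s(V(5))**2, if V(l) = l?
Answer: 1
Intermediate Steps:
s(O) = (-6 + O)**4 (s(O) = ((-4 + O) - 2)**4 = (-6 + O)**4)
s(V(5))**2 = ((-6 + 5)**4)**2 = ((-1)**4)**2 = 1**2 = 1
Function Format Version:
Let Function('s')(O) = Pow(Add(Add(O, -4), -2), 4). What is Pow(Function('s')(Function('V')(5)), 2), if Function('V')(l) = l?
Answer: 1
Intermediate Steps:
Function('s')(O) = Pow(Add(-6, O), 4) (Function('s')(O) = Pow(Add(Add(-4, O), -2), 4) = Pow(Add(-6, O), 4))
Pow(Function('s')(Function('V')(5)), 2) = Pow(Pow(Add(-6, 5), 4), 2) = Pow(Pow(-1, 4), 2) = Pow(1, 2) = 1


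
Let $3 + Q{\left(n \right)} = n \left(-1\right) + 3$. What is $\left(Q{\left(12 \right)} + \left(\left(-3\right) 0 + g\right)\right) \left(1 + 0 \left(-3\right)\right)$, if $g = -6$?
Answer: $-18$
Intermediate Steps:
$Q{\left(n \right)} = - n$ ($Q{\left(n \right)} = -3 + \left(n \left(-1\right) + 3\right) = -3 - \left(-3 + n\right) = - n$)
$\left(Q{\left(12 \right)} + \left(\left(-3\right) 0 + g\right)\right) \left(1 + 0 \left(-3\right)\right) = \left(\left(-1\right) 12 - 6\right) \left(1 + 0 \left(-3\right)\right) = \left(-12 + \left(0 - 6\right)\right) \left(1 + 0\right) = \left(-12 - 6\right) 1 = \left(-18\right) 1 = -18$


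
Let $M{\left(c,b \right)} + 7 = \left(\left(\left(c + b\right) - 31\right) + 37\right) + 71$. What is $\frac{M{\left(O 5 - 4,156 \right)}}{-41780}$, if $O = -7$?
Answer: $- \frac{187}{41780} \approx -0.0044758$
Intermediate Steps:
$M{\left(c,b \right)} = 70 + b + c$ ($M{\left(c,b \right)} = -7 - \left(-77 - b - c\right) = -7 + \left(\left(\left(-31 + b + c\right) + 37\right) + 71\right) = -7 + \left(\left(6 + b + c\right) + 71\right) = -7 + \left(77 + b + c\right) = 70 + b + c$)
$\frac{M{\left(O 5 - 4,156 \right)}}{-41780} = \frac{70 + 156 - 39}{-41780} = \left(70 + 156 - 39\right) \left(- \frac{1}{41780}\right) = 187 \left(- \frac{1}{41780}\right) = - \frac{187}{41780}$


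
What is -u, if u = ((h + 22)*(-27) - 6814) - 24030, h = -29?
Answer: 30655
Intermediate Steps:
u = -30655 (u = ((-29 + 22)*(-27) - 6814) - 24030 = (-7*(-27) - 6814) - 24030 = (189 - 6814) - 24030 = -6625 - 24030 = -30655)
-u = -1*(-30655) = 30655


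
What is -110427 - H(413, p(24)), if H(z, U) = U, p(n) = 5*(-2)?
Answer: -110417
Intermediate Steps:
p(n) = -10
-110427 - H(413, p(24)) = -110427 - 1*(-10) = -110427 + 10 = -110417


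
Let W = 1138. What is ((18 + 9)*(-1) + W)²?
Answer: 1234321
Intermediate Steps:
((18 + 9)*(-1) + W)² = ((18 + 9)*(-1) + 1138)² = (27*(-1) + 1138)² = (-27 + 1138)² = 1111² = 1234321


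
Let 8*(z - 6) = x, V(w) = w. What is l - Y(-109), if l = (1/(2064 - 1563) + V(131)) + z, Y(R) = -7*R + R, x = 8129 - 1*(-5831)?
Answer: 615229/501 ≈ 1228.0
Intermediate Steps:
x = 13960 (x = 8129 + 5831 = 13960)
z = 1751 (z = 6 + (1/8)*13960 = 6 + 1745 = 1751)
Y(R) = -6*R
l = 942883/501 (l = (1/(2064 - 1563) + 131) + 1751 = (1/501 + 131) + 1751 = 65632/501 + 1751 = 942883/501 ≈ 1882.0)
l - Y(-109) = 942883/501 - (-6)*(-109) = 942883/501 - 1*654 = 942883/501 - 654 = 615229/501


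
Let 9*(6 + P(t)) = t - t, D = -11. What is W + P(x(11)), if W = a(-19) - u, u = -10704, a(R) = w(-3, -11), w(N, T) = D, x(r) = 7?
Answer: 10687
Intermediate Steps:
w(N, T) = -11
a(R) = -11
P(t) = -6 (P(t) = -6 + (t - t)/9 = -6 + (1/9)*0 = -6 + 0 = -6)
W = 10693 (W = -11 - 1*(-10704) = -11 + 10704 = 10693)
W + P(x(11)) = 10693 - 6 = 10687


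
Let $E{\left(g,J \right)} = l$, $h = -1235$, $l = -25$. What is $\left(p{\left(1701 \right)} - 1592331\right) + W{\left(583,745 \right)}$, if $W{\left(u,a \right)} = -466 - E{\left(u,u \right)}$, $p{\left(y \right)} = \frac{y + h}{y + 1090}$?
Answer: $- \frac{4445426186}{2791} \approx -1.5928 \cdot 10^{6}$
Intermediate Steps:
$p{\left(y \right)} = \frac{-1235 + y}{1090 + y}$ ($p{\left(y \right)} = \frac{y - 1235}{y + 1090} = \frac{-1235 + y}{1090 + y}$)
$E{\left(g,J \right)} = -25$
$W{\left(u,a \right)} = -441$ ($W{\left(u,a \right)} = -466 - -25 = -466 + 25 = -441$)
$\left(p{\left(1701 \right)} - 1592331\right) + W{\left(583,745 \right)} = \left(\frac{-1235 + 1701}{1090 + 1701} - 1592331\right) - 441 = \left(\frac{1}{2791} \cdot 466 - 1592331\right) - 441 = \left(\frac{466}{2791} - 1592331\right) - 441 = - \frac{4444195355}{2791} - 441 = - \frac{4445426186}{2791}$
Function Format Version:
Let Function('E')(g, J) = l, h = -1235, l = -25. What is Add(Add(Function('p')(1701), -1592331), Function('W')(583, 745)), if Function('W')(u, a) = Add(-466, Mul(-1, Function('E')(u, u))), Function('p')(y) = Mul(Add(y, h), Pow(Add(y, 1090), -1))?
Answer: Rational(-4445426186, 2791) ≈ -1.5928e+6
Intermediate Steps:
Function('p')(y) = Mul(Pow(Add(1090, y), -1), Add(-1235, y)) (Function('p')(y) = Mul(Add(y, -1235), Pow(Add(y, 1090), -1)) = Mul(Add(-1235, y), Pow(Add(1090, y), -1)) = Mul(Pow(Add(1090, y), -1), Add(-1235, y)))
Function('E')(g, J) = -25
Function('W')(u, a) = -441 (Function('W')(u, a) = Add(-466, Mul(-1, -25)) = Add(-466, 25) = -441)
Add(Add(Function('p')(1701), -1592331), Function('W')(583, 745)) = Add(Add(Mul(Pow(Add(1090, 1701), -1), Add(-1235, 1701)), -1592331), -441) = Add(Add(Mul(Pow(2791, -1), 466), -1592331), -441) = Add(Add(Mul(Rational(1, 2791), 466), -1592331), -441) = Add(Add(Rational(466, 2791), -1592331), -441) = Add(Rational(-4444195355, 2791), -441) = Rational(-4445426186, 2791)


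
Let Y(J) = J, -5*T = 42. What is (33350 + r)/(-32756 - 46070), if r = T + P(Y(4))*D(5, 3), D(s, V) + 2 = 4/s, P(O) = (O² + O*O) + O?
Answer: -83246/197065 ≈ -0.42243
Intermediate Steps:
T = -42/5 (T = -⅕*42 = -42/5 ≈ -8.4000)
P(O) = O + 2*O² (P(O) = (O² + O²) + O = 2*O² + O = O + 2*O²)
D(s, V) = -2 + 4/s
r = -258/5 (r = -42/5 + (4*(1 + 2*4))*(-2 + 4/5) = -42/5 + (4*(1 + 8))*(-2 + 4*(⅕)) = -42/5 + (4*9)*(-2 + ⅘) = -42/5 + 36*(-6/5) = -42/5 - 216/5 = -258/5 ≈ -51.600)
(33350 + r)/(-32756 - 46070) = (33350 - 258/5)/(-32756 - 46070) = (166492/5)/(-78826) = (166492/5)*(-1/78826) = -83246/197065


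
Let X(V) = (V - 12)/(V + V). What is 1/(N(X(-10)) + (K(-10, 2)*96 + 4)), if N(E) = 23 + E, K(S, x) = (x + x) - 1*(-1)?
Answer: 10/5081 ≈ 0.0019681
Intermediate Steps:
K(S, x) = 1 + 2*x (K(S, x) = 2*x + 1 = 1 + 2*x)
X(V) = (-12 + V)/(2*V) (X(V) = (-12 + V)/((2*V)) = (-12 + V)*(1/(2*V)) = (-12 + V)/(2*V))
1/(N(X(-10)) + (K(-10, 2)*96 + 4)) = 1/((23 + (1/2)*(-12 - 10)/(-10)) + ((1 + 2*2)*96 + 4)) = 1/((23 + (1/2)*(-1/10)*(-22)) + ((1 + 4)*96 + 4)) = 1/((23 + 11/10) + (5*96 + 4)) = 1/(241/10 + (480 + 4)) = 1/(241/10 + 484) = 1/(5081/10) = 10/5081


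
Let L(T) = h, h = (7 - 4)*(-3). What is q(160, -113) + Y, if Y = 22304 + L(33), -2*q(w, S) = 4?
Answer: 22293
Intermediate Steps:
q(w, S) = -2 (q(w, S) = -1/2*4 = -2)
h = -9 (h = 3*(-3) = -9)
L(T) = -9
Y = 22295 (Y = 22304 - 9 = 22295)
q(160, -113) + Y = -2 + 22295 = 22293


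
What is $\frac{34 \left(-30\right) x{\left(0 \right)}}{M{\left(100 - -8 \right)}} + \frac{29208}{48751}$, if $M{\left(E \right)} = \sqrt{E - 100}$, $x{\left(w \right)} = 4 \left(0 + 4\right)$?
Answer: $\frac{29208}{48751} - 4080 \sqrt{2} \approx -5769.4$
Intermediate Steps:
$x{\left(w \right)} = 16$ ($x{\left(w \right)} = 4 \cdot 4 = 16$)
$M{\left(E \right)} = \sqrt{-100 + E}$
$\frac{34 \left(-30\right) x{\left(0 \right)}}{M{\left(100 - -8 \right)}} + \frac{29208}{48751} = \frac{34 \left(-30\right) 16}{\sqrt{-100 + \left(100 - -8\right)}} + \frac{29208}{48751} = \frac{\left(-1020\right) 16}{\sqrt{-100 + \left(100 + 8\right)}} + 29208 \cdot \frac{1}{48751} = - \frac{16320}{\sqrt{-100 + 108}} + \frac{29208}{48751} = - \frac{16320}{\sqrt{8}} + \frac{29208}{48751} = - \frac{16320}{2 \sqrt{2}} + \frac{29208}{48751} = - 16320 \frac{\sqrt{2}}{4} + \frac{29208}{48751} = - 4080 \sqrt{2} + \frac{29208}{48751} = \frac{29208}{48751} - 4080 \sqrt{2}$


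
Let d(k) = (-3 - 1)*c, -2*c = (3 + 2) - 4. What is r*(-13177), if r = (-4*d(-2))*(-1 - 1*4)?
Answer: -527080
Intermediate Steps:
c = -½ (c = -((3 + 2) - 4)/2 = -(5 - 4)/2 = -½*1 = -½ ≈ -0.50000)
d(k) = 2 (d(k) = (-3 - 1)*(-½) = -4*(-½) = 2)
r = 40 (r = (-4*2)*(-1 - 1*4) = -8*(-1 - 4) = -8*(-5) = 40)
r*(-13177) = 40*(-13177) = -527080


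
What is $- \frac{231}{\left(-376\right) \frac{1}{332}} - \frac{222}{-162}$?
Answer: $\frac{521149}{2538} \approx 205.34$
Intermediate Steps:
$- \frac{231}{\left(-376\right) \frac{1}{332}} - \frac{222}{-162} = - \frac{231}{\left(-376\right) \frac{1}{332}} - - \frac{37}{27} = - \frac{231}{- \frac{94}{83}} + \frac{37}{27} = \left(-231\right) \left(- \frac{83}{94}\right) + \frac{37}{27} = \frac{19173}{94} + \frac{37}{27} = \frac{521149}{2538}$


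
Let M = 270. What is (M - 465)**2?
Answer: 38025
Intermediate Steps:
(M - 465)**2 = (270 - 465)**2 = (-195)**2 = 38025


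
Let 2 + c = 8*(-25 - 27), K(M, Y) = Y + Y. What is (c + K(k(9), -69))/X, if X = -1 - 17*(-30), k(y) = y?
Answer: -556/509 ≈ -1.0923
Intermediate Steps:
K(M, Y) = 2*Y
X = 509 (X = -1 + 510 = 509)
c = -418 (c = -2 + 8*(-25 - 27) = -2 + 8*(-52) = -2 - 416 = -418)
(c + K(k(9), -69))/X = (-418 + 2*(-69))/509 = (-418 - 138)*(1/509) = -556*1/509 = -556/509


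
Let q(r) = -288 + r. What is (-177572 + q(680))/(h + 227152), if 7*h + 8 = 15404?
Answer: -62013/80273 ≈ -0.77253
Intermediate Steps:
h = 15396/7 (h = -8/7 + (⅐)*15404 = -8/7 + 15404/7 = 15396/7 ≈ 2199.4)
(-177572 + q(680))/(h + 227152) = (-177572 + (-288 + 680))/(15396/7 + 227152) = (-177572 + 392)/(1605460/7) = -177180*7/1605460 = -62013/80273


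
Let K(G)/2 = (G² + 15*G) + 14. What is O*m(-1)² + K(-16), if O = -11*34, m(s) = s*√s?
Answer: 434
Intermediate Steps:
K(G) = 28 + 2*G² + 30*G (K(G) = 2*((G² + 15*G) + 14) = 2*(14 + G² + 15*G) = 28 + 2*G² + 30*G)
m(s) = s^(3/2)
O = -374
O*m(-1)² + K(-16) = -374*((-1)^(3/2))² + (28 + 2*(-16)² + 30*(-16)) = -374*(-I)² + (28 + 2*256 - 480) = -374*(-1) + (28 + 512 - 480) = 374 + 60 = 434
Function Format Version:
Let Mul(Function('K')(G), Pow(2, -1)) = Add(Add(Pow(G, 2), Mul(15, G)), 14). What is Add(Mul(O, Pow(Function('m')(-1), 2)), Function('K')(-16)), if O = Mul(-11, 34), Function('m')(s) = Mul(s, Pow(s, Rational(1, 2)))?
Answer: 434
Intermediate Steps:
Function('K')(G) = Add(28, Mul(2, Pow(G, 2)), Mul(30, G)) (Function('K')(G) = Mul(2, Add(Add(Pow(G, 2), Mul(15, G)), 14)) = Mul(2, Add(14, Pow(G, 2), Mul(15, G))) = Add(28, Mul(2, Pow(G, 2)), Mul(30, G)))
Function('m')(s) = Pow(s, Rational(3, 2))
O = -374
Add(Mul(O, Pow(Function('m')(-1), 2)), Function('K')(-16)) = Add(Mul(-374, Pow(Pow(-1, Rational(3, 2)), 2)), Add(28, Mul(2, Pow(-16, 2)), Mul(30, -16))) = Add(Mul(-374, Pow(Mul(-1, I), 2)), Add(28, Mul(2, 256), -480)) = Add(Mul(-374, -1), Add(28, 512, -480)) = Add(374, 60) = 434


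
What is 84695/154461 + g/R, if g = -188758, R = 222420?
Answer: -1719647923/5725869270 ≈ -0.30033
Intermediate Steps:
84695/154461 + g/R = 84695/154461 - 188758/222420 = 84695*(1/154461) - 188758*1/222420 = 84695/154461 - 94379/111210 = -1719647923/5725869270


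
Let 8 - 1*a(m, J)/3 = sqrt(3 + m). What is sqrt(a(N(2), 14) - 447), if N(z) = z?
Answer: sqrt(-423 - 3*sqrt(5)) ≈ 20.729*I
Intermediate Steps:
a(m, J) = 24 - 3*sqrt(3 + m)
sqrt(a(N(2), 14) - 447) = sqrt((24 - 3*sqrt(3 + 2)) - 447) = sqrt((24 - 3*sqrt(5)) - 447) = sqrt(-423 - 3*sqrt(5))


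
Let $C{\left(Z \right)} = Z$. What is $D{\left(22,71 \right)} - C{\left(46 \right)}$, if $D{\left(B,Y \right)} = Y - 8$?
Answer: $17$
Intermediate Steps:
$D{\left(B,Y \right)} = -8 + Y$
$D{\left(22,71 \right)} - C{\left(46 \right)} = \left(-8 + 71\right) - 46 = 63 - 46 = 17$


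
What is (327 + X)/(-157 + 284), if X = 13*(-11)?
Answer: 184/127 ≈ 1.4488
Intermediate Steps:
X = -143
(327 + X)/(-157 + 284) = (327 - 143)/(-157 + 284) = 184/127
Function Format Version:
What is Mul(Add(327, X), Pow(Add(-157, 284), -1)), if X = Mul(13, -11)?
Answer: Rational(184, 127) ≈ 1.4488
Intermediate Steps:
X = -143
Mul(Add(327, X), Pow(Add(-157, 284), -1)) = Mul(Add(327, -143), Pow(Add(-157, 284), -1)) = Mul(184, Pow(127, -1)) = Mul(184, Rational(1, 127)) = Rational(184, 127)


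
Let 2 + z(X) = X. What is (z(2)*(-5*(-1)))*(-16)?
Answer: 0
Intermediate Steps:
z(X) = -2 + X
(z(2)*(-5*(-1)))*(-16) = ((-2 + 2)*(-5*(-1)))*(-16) = (0*5)*(-16) = 0*(-16) = 0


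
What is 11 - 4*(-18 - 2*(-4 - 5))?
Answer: 11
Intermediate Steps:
11 - 4*(-18 - 2*(-4 - 5)) = 11 - 4*(-18 - 2*(-9)) = 11 - 4*(-18 + 18) = 11 - 4*0 = 11 + 0 = 11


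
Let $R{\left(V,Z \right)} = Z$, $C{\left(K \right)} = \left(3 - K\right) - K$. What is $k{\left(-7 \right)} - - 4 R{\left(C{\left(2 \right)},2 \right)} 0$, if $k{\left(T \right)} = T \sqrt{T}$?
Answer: $- 7 i \sqrt{7} \approx - 18.52 i$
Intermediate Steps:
$k{\left(T \right)} = T^{\frac{3}{2}}$
$C{\left(K \right)} = 3 - 2 K$
$k{\left(-7 \right)} - - 4 R{\left(C{\left(2 \right)},2 \right)} 0 = \left(-7\right)^{\frac{3}{2}} - \left(-4\right) 2 \cdot 0 = - 7 i \sqrt{7} - \left(-8\right) 0 = - 7 i \sqrt{7} - 0 = - 7 i \sqrt{7} + 0 = - 7 i \sqrt{7}$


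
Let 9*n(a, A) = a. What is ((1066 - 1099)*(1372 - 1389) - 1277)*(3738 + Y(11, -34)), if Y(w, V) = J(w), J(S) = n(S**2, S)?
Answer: -24174308/9 ≈ -2.6860e+6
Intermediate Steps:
n(a, A) = a/9
J(S) = S**2/9
Y(w, V) = w**2/9
((1066 - 1099)*(1372 - 1389) - 1277)*(3738 + Y(11, -34)) = ((1066 - 1099)*(1372 - 1389) - 1277)*(3738 + (1/9)*11**2) = (-33*(-17) - 1277)*(3738 + (1/9)*121) = (561 - 1277)*(3738 + 121/9) = -716*33763/9 = -24174308/9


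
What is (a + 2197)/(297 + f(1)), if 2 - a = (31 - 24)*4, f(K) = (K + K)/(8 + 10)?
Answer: 19539/2674 ≈ 7.3070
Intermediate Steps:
f(K) = K/9 (f(K) = (2*K)/18 = (2*K)*(1/18) = K/9)
a = -26 (a = 2 - (31 - 24)*4 = 2 - 7*4 = 2 - 1*28 = 2 - 28 = -26)
(a + 2197)/(297 + f(1)) = (-26 + 2197)/(297 + (⅑)*1) = 2171/(297 + ⅑) = 2171/(2674/9) = 2171*(9/2674) = 19539/2674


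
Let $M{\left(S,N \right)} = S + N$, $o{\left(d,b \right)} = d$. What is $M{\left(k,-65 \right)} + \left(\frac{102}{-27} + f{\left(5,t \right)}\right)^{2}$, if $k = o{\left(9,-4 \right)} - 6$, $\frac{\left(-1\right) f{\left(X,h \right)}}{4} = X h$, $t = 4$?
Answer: $\frac{563494}{81} \approx 6956.7$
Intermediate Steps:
$f{\left(X,h \right)} = - 4 X h$
$k = 3$ ($k = 9 - 6 = 3$)
$M{\left(S,N \right)} = N + S$
$M{\left(k,-65 \right)} + \left(\frac{102}{-27} + f{\left(5,t \right)}\right)^{2} = \left(-65 + 3\right) + \left(\frac{102}{-27} - 20 \cdot 4\right)^{2} = -62 + \left(102 \left(- \frac{1}{27}\right) - 80\right)^{2} = -62 + \left(- \frac{34}{9} - 80\right)^{2} = -62 + \left(- \frac{754}{9}\right)^{2} = -62 + \frac{568516}{81} = \frac{563494}{81}$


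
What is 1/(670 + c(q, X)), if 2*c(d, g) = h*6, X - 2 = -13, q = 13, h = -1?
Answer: 1/667 ≈ 0.0014993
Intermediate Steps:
X = -11 (X = 2 - 13 = -11)
c(d, g) = -3 (c(d, g) = (-1*6)/2 = (½)*(-6) = -3)
1/(670 + c(q, X)) = 1/(670 - 3) = 1/667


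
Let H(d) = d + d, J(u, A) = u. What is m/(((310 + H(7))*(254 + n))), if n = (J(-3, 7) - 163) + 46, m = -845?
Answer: -845/43416 ≈ -0.019463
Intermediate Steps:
H(d) = 2*d
n = -120 (n = (-3 - 163) + 46 = -166 + 46 = -120)
m/(((310 + H(7))*(254 + n))) = -845*1/((254 - 120)*(310 + 2*7)) = -845*1/(134*(310 + 14)) = -845/(324*134) = -845/43416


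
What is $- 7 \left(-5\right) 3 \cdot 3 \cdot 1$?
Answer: $315$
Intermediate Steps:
$- 7 \left(-5\right) 3 \cdot 3 \cdot 1 = - 7 \left(\left(-15\right) 3\right) 1 = \left(-7\right) \left(-45\right) 1 = 315 \cdot 1 = 315$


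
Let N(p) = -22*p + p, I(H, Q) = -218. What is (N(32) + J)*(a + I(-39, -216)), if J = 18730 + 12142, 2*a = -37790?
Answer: -577212600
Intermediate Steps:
a = -18895 (a = (½)*(-37790) = -18895)
N(p) = -21*p
J = 30872
(N(32) + J)*(a + I(-39, -216)) = (-21*32 + 30872)*(-18895 - 218) = (-672 + 30872)*(-19113) = 30200*(-19113) = -577212600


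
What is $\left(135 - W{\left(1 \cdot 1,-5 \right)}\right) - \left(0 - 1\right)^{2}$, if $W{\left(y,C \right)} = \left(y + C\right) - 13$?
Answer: $151$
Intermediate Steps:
$W{\left(y,C \right)} = -13 + C + y$ ($W{\left(y,C \right)} = \left(C + y\right) - 13 = -13 + C + y$)
$\left(135 - W{\left(1 \cdot 1,-5 \right)}\right) - \left(0 - 1\right)^{2} = \left(135 - \left(-13 - 5 + 1 \cdot 1\right)\right) - \left(0 - 1\right)^{2} = \left(135 - \left(-13 - 5 + 1\right)\right) - \left(-1\right)^{2} = \left(135 - -17\right) - 1 = \left(135 + 17\right) - 1 = 152 - 1 = 151$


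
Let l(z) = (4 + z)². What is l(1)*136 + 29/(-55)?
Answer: 186971/55 ≈ 3399.5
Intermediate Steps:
l(1)*136 + 29/(-55) = (4 + 1)²*136 + 29/(-55) = 5²*136 + 29*(-1/55) = 25*136 - 29/55 = 3400 - 29/55 = 186971/55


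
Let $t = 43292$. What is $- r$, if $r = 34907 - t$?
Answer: $8385$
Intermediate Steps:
$r = -8385$ ($r = 34907 - 43292 = -8385$)
$- r = \left(-1\right) \left(-8385\right) = 8385$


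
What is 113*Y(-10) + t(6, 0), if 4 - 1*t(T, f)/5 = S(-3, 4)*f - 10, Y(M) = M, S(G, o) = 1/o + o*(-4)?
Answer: -1060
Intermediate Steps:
S(G, o) = 1/o - 4*o
t(T, f) = 70 + 315*f/4 (t(T, f) = 20 - 5*((1/4 - 4*4)*f - 10) = 20 - 5*((¼ - 16)*f - 10) = 20 - 5*(-63*f/4 - 10) = 20 - 5*(-10 - 63*f/4) = 20 + (50 + 315*f/4) = 70 + 315*f/4)
113*Y(-10) + t(6, 0) = 113*(-10) + (70 + (315/4)*0) = -1130 + (70 + 0) = -1130 + 70 = -1060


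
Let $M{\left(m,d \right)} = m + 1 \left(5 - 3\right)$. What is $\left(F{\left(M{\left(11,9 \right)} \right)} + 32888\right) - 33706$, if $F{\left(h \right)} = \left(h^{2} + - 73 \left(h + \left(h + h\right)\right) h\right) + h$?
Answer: $-37647$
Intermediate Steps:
$M{\left(m,d \right)} = 2 + m$ ($M{\left(m,d \right)} = m + 1 \cdot 2 = m + 2 = 2 + m$)
$F{\left(h \right)} = h - 218 h^{2}$ ($F{\left(h \right)} = \left(h^{2} + - 73 \left(h + 2 h\right) h\right) + h = \left(h^{2} + - 73 \cdot 3 h h\right) + h = \left(h^{2} + - 219 h h\right) + h = \left(h^{2} - 219 h^{2}\right) + h = - 218 h^{2} + h = h - 218 h^{2}$)
$\left(F{\left(M{\left(11,9 \right)} \right)} + 32888\right) - 33706 = \left(\left(2 + 11\right) \left(1 - 218 \left(2 + 11\right)\right) + 32888\right) - 33706 = \left(13 \left(1 - 2834\right) + 32888\right) - 33706 = \left(13 \left(-2833\right) + 32888\right) - 33706 = \left(-36829 + 32888\right) - 33706 = -3941 - 33706 = -37647$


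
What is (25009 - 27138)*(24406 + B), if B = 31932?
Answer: -119943602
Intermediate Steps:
(25009 - 27138)*(24406 + B) = (25009 - 27138)*(24406 + 31932) = -2129*56338 = -119943602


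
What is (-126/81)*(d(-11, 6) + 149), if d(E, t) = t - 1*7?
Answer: -2072/9 ≈ -230.22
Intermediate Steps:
d(E, t) = -7 + t (d(E, t) = t - 7 = -7 + t)
(-126/81)*(d(-11, 6) + 149) = (-126/81)*((-7 + 6) + 149) = (-126*1/81)*(-1 + 149) = -14/9*148 = -2072/9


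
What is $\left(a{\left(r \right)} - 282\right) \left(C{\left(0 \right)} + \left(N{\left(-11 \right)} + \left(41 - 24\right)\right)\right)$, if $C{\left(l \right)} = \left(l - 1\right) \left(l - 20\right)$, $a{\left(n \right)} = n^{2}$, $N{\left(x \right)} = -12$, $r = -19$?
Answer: $1975$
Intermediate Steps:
$C{\left(l \right)} = \left(-1 + l\right) \left(-20 + l\right)$ ($C{\left(l \right)} = \left(-1 + l\right) \left(l - 20\right) = \left(-1 + l\right) \left(-20 + l\right)$)
$\left(a{\left(r \right)} - 282\right) \left(C{\left(0 \right)} + \left(N{\left(-11 \right)} + \left(41 - 24\right)\right)\right) = \left(\left(-19\right)^{2} - 282\right) \left(\left(20 + 0^{2} - 0\right) + \left(-12 + \left(41 - 24\right)\right)\right) = \left(361 - 282\right) \left(\left(20 + 0 + 0\right) + \left(-12 + \left(41 - 24\right)\right)\right) = 79 \left(20 + \left(-12 + 17\right)\right) = 79 \left(20 + 5\right) = 79 \cdot 25 = 1975$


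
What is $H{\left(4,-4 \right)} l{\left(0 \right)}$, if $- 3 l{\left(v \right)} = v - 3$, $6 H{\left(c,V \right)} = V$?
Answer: $- \frac{2}{3} \approx -0.66667$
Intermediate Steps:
$H{\left(c,V \right)} = \frac{V}{6}$
$l{\left(v \right)} = 1 - \frac{v}{3}$ ($l{\left(v \right)} = - \frac{v - 3}{3} = - \frac{-3 + v}{3} = 1 - \frac{v}{3}$)
$H{\left(4,-4 \right)} l{\left(0 \right)} = \frac{1}{6} \left(-4\right) \left(1 - 0\right) = - \frac{2 \left(1 + 0\right)}{3} = \left(- \frac{2}{3}\right) 1 = - \frac{2}{3}$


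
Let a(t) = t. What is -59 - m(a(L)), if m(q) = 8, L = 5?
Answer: -67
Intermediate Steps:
-59 - m(a(L)) = -59 - 1*8 = -59 - 8 = -67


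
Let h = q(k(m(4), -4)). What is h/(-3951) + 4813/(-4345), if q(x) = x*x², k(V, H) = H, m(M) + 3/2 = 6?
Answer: -18738083/17167095 ≈ -1.0915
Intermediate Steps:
m(M) = 9/2 (m(M) = -3/2 + 6 = 9/2)
q(x) = x³
h = -64 (h = (-4)³ = -64)
h/(-3951) + 4813/(-4345) = -64/(-3951) + 4813/(-4345) = -64*(-1/3951) + 4813*(-1/4345) = 64/3951 - 4813/4345 = -18738083/17167095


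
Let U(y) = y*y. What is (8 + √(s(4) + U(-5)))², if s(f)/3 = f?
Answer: (8 + √37)² ≈ 198.32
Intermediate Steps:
s(f) = 3*f
U(y) = y²
(8 + √(s(4) + U(-5)))² = (8 + √(3*4 + (-5)²))² = (8 + √(12 + 25))² = (8 + √37)²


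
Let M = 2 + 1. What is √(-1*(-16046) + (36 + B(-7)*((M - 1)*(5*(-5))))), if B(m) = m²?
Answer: 8*√213 ≈ 116.76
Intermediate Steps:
M = 3
√(-1*(-16046) + (36 + B(-7)*((M - 1)*(5*(-5))))) = √(-1*(-16046) + (36 + (-7)²*((3 - 1)*(5*(-5))))) = √(16046 + (36 + 49*(2*(-25)))) = √(16046 + (36 + 49*(-50))) = √(16046 + (36 - 2450)) = √(16046 - 2414) = √13632 = 8*√213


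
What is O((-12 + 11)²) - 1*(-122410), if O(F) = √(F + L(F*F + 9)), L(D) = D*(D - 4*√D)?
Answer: 122410 + √(101 - 40*√10) ≈ 1.2241e+5 + 5.0489*I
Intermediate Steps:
O(F) = √(F + (9 + F²)² - 4*(9 + F²)^(3/2)) (O(F) = √(F + ((F*F + 9)² - 4*(F*F + 9)^(3/2))) = √(F + ((F² + 9)² - 4*(F² + 9)^(3/2))) = √(F + ((9 + F²)² - 4*(9 + F²)^(3/2))) = √(F + (9 + F²)² - 4*(9 + F²)^(3/2)))
O((-12 + 11)²) - 1*(-122410) = √((-12 + 11)² + (9 + ((-12 + 11)²)²)² - 4*(9 + ((-12 + 11)²)²)^(3/2)) - 1*(-122410) = √((-1)² + (9 + ((-1)²)²)² - 4*(9 + ((-1)²)²)^(3/2)) + 122410 = √(1 + (9 + 1²)² - 4*(9 + 1²)^(3/2)) + 122410 = √(1 + (9 + 1)² - 4*(9 + 1)^(3/2)) + 122410 = √(1 + 10² - 40*√10) + 122410 = √(1 + 100 - 40*√10) + 122410 = √(101 - 40*√10) + 122410 = 122410 + √(101 - 40*√10)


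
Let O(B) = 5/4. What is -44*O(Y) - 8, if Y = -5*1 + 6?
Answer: -63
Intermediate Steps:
Y = 1 (Y = -5 + 6 = 1)
O(B) = 5/4 (O(B) = 5*(¼) = 5/4)
-44*O(Y) - 8 = -44*5/4 - 8 = -55 - 8 = -63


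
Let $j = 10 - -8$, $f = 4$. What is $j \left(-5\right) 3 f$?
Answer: $-1080$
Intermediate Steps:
$j = 18$ ($j = 10 + 8 = 18$)
$j \left(-5\right) 3 f = 18 \left(-5\right) 3 \cdot 4 = 18 \left(\left(-15\right) 4\right) = 18 \left(-60\right) = -1080$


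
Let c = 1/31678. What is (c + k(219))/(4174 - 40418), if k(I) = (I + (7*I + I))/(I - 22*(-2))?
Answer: -62437601/301960144616 ≈ -0.00020677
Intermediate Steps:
c = 1/31678 ≈ 3.1568e-5
k(I) = 9*I/(44 + I) (k(I) = (I + 8*I)/(I + 44) = (9*I)/(44 + I) = 9*I/(44 + I))
(c + k(219))/(4174 - 40418) = (1/31678 + 9*219/(44 + 219))/(4174 - 40418) = (1/31678 + 9*219/263)/(-36244) = (1/31678 + 9*219*(1/263))*(-1/36244) = (1/31678 + 1971/263)*(-1/36244) = (62437601/8331314)*(-1/36244) = -62437601/301960144616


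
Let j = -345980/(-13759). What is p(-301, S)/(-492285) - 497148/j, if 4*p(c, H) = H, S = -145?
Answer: -673471410542369/34064152860 ≈ -19771.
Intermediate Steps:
j = 345980/13759 (j = -345980*(-1/13759) = 345980/13759 ≈ 25.146)
p(c, H) = H/4
p(-301, S)/(-492285) - 497148/j = ((¼)*(-145))/(-492285) - 497148/345980/13759 = -145/4*(-1/492285) - 497148*13759/345980 = 29/393828 - 1710064833/86495 = -673471410542369/34064152860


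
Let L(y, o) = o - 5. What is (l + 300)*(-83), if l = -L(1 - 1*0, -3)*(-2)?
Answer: -23572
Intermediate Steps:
L(y, o) = -5 + o
l = -16 (l = -(-5 - 3)*(-2) = -1*(-8)*(-2) = 8*(-2) = -16)
(l + 300)*(-83) = (-16 + 300)*(-83) = 284*(-83) = -23572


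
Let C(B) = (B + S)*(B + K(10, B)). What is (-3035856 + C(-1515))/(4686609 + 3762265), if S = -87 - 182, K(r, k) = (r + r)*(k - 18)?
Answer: 27182172/4224437 ≈ 6.4345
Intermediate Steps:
K(r, k) = 2*r*(-18 + k) (K(r, k) = (2*r)*(-18 + k) = 2*r*(-18 + k))
S = -269
C(B) = (-360 + 21*B)*(-269 + B) (C(B) = (B - 269)*(B + 2*10*(-18 + B)) = (-269 + B)*(B + (-360 + 20*B)) = (-269 + B)*(-360 + 21*B) = (-360 + 21*B)*(-269 + B))
(-3035856 + C(-1515))/(4686609 + 3762265) = (-3035856 + (96840 - 6009*(-1515) + 21*(-1515)²))/(4686609 + 3762265) = (-3035856 + (96840 + 9103635 + 21*2295225))/8448874 = (-3035856 + (96840 + 9103635 + 48199725))*(1/8448874) = (-3035856 + 57400200)*(1/8448874) = 54364344*(1/8448874) = 27182172/4224437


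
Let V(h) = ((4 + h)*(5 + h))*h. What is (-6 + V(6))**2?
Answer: 427716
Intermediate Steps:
V(h) = h*(4 + h)*(5 + h)
(-6 + V(6))**2 = (-6 + 6*(20 + 6**2 + 9*6))**2 = (-6 + 6*(20 + 36 + 54))**2 = (-6 + 6*110)**2 = (-6 + 660)**2 = 654**2 = 427716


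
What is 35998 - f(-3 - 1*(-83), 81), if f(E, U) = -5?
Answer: 36003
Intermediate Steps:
35998 - f(-3 - 1*(-83), 81) = 35998 - 1*(-5) = 35998 + 5 = 36003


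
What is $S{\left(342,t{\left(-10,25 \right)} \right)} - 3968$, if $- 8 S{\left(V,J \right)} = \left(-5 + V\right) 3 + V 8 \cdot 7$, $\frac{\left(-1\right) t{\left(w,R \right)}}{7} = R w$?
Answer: $- \frac{51907}{8} \approx -6488.4$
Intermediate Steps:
$t{\left(w,R \right)} = - 7 R w$
$S{\left(V,J \right)} = \frac{15}{8} - \frac{59 V}{8}$ ($S{\left(V,J \right)} = - \frac{\left(-5 + V\right) 3 + V 8 \cdot 7}{8} = - \frac{\left(-15 + 3 V\right) + 8 V 7}{8} = - \frac{\left(-15 + 3 V\right) + 56 V}{8} = - \frac{-15 + 59 V}{8} = \frac{15}{8} - \frac{59 V}{8}$)
$S{\left(342,t{\left(-10,25 \right)} \right)} - 3968 = \left(\frac{15}{8} - \frac{10089}{4}\right) - 3968 = - \frac{20163}{8} - 3968 = - \frac{51907}{8}$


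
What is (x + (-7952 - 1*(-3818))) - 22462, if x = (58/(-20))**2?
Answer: -2658759/100 ≈ -26588.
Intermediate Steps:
x = 841/100 (x = (58*(-1/20))**2 = (-29/10)**2 = 841/100 ≈ 8.4100)
(x + (-7952 - 1*(-3818))) - 22462 = (841/100 + (-7952 - 1*(-3818))) - 22462 = (841/100 + (-7952 + 3818)) - 22462 = (841/100 - 4134) - 22462 = -412559/100 - 22462 = -2658759/100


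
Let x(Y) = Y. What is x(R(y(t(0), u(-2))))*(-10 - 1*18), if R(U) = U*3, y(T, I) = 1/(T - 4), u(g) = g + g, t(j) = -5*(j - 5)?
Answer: -4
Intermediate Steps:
t(j) = 25 - 5*j (t(j) = -5*(-5 + j) = 25 - 5*j)
u(g) = 2*g
y(T, I) = 1/(-4 + T)
R(U) = 3*U
x(R(y(t(0), u(-2))))*(-10 - 1*18) = (3/(-4 + (25 - 5*0)))*(-10 - 1*18) = (3/(-4 + (25 + 0)))*(-10 - 18) = (3/(-4 + 25))*(-28) = (3/21)*(-28) = (3*(1/21))*(-28) = (⅐)*(-28) = -4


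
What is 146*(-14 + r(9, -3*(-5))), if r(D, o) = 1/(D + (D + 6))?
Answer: -24455/12 ≈ -2037.9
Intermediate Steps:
r(D, o) = 1/(6 + 2*D) (r(D, o) = 1/(D + (6 + D)) = 1/(6 + 2*D))
146*(-14 + r(9, -3*(-5))) = 146*(-14 + 1/(2*(3 + 9))) = 146*(-14 + (½)/12) = 146*(-14 + (½)*(1/12)) = 146*(-14 + 1/24) = 146*(-335/24) = -24455/12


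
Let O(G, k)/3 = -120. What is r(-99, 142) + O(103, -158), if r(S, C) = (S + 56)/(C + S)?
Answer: -361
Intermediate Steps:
r(S, C) = (56 + S)/(C + S)
O(G, k) = -360 (O(G, k) = 3*(-120) = -360)
r(-99, 142) + O(103, -158) = (56 - 99)/(142 - 99) - 360 = -43/43 - 360 = (1/43)*(-43) - 360 = -1 - 360 = -361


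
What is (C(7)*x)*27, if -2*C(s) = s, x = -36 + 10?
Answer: 2457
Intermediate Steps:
x = -26
C(s) = -s/2
(C(7)*x)*27 = (-½*7*(-26))*27 = -7/2*(-26)*27 = 91*27 = 2457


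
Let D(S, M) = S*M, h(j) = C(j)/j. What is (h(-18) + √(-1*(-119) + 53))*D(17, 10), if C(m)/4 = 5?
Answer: -1700/9 + 340*√43 ≈ 2040.6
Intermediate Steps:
C(m) = 20 (C(m) = 4*5 = 20)
h(j) = 20/j
D(S, M) = M*S
(h(-18) + √(-1*(-119) + 53))*D(17, 10) = (20/(-18) + √(-1*(-119) + 53))*(10*17) = (20*(-1/18) + √(119 + 53))*170 = (-10/9 + √172)*170 = (-10/9 + 2*√43)*170 = -1700/9 + 340*√43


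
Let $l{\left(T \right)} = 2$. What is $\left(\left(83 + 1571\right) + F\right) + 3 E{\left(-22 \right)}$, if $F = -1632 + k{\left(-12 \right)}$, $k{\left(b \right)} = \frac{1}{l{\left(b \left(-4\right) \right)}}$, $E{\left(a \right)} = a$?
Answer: $- \frac{87}{2} \approx -43.5$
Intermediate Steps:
$k{\left(b \right)} = \frac{1}{2}$
$F = - \frac{3263}{2}$ ($F = -1632 + \frac{1}{2} = - \frac{3263}{2} \approx -1631.5$)
$\left(\left(83 + 1571\right) + F\right) + 3 E{\left(-22 \right)} = \left(\left(83 + 1571\right) - \frac{3263}{2}\right) + 3 \left(-22\right) = \left(1654 - \frac{3263}{2}\right) - 66 = \frac{45}{2} - 66 = - \frac{87}{2}$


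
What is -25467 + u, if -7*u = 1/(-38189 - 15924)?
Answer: -9646670396/378791 ≈ -25467.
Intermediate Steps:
u = 1/378791 (u = -1/(7*(-38189 - 15924)) = -⅐/(-54113) = -⅐*(-1/54113) = 1/378791 ≈ 2.6400e-6)
-25467 + u = -25467 + 1/378791 = -9646670396/378791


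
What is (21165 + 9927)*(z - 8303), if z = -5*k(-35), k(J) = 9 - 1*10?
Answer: -258001416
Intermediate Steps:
k(J) = -1 (k(J) = 9 - 10 = -1)
z = 5 (z = -5*(-1) = 5)
(21165 + 9927)*(z - 8303) = (21165 + 9927)*(5 - 8303) = 31092*(-8298) = -258001416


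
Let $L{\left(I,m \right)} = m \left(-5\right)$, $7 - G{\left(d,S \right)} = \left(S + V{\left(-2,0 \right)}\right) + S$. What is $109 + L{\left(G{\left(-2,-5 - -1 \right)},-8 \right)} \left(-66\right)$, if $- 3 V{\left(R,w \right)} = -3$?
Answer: $-2531$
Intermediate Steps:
$V{\left(R,w \right)} = 1$ ($V{\left(R,w \right)} = \left(- \frac{1}{3}\right) \left(-3\right) = 1$)
$G{\left(d,S \right)} = 6 - 2 S$ ($G{\left(d,S \right)} = 7 - \left(\left(S + 1\right) + S\right) = 7 - \left(\left(1 + S\right) + S\right) = 7 - \left(1 + 2 S\right) = 6 - 2 S$)
$L{\left(I,m \right)} = - 5 m$
$109 + L{\left(G{\left(-2,-5 - -1 \right)},-8 \right)} \left(-66\right) = 109 + \left(-5\right) \left(-8\right) \left(-66\right) = 109 + 40 \left(-66\right) = 109 - 2640 = -2531$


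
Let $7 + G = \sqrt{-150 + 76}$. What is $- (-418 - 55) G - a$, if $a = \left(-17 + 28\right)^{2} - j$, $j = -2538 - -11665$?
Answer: $5695 + 473 i \sqrt{74} \approx 5695.0 + 4068.9 i$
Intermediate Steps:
$G = -7 + i \sqrt{74}$ ($G = -7 + \sqrt{-150 + 76} = -7 + \sqrt{-74} = -7 + i \sqrt{74} \approx -7.0 + 8.6023 i$)
$j = 9127$ ($j = -2538 + 11665 = 9127$)
$a = -9006$ ($a = \left(-17 + 28\right)^{2} - 9127 = 11^{2} - 9127 = 121 - 9127 = -9006$)
$- (-418 - 55) G - a = - (-418 - 55) \left(-7 + i \sqrt{74}\right) - -9006 = - (-418 - 55) \left(-7 + i \sqrt{74}\right) + 9006 = \left(-1\right) \left(-473\right) \left(-7 + i \sqrt{74}\right) + 9006 = 473 \left(-7 + i \sqrt{74}\right) + 9006 = \left(-3311 + 473 i \sqrt{74}\right) + 9006 = 5695 + 473 i \sqrt{74}$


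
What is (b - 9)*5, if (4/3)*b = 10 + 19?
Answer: 255/4 ≈ 63.750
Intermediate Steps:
b = 87/4 (b = 3*(10 + 19)/4 = (¾)*29 = 87/4 ≈ 21.750)
(b - 9)*5 = (87/4 - 9)*5 = (51/4)*5 = 255/4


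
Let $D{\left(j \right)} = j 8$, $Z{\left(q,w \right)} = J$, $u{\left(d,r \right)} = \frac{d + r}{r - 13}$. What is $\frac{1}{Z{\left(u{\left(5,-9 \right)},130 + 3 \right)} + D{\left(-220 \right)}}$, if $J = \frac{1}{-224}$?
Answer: $- \frac{224}{394241} \approx -0.00056818$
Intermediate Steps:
$u{\left(d,r \right)} = \frac{d + r}{-13 + r}$
$J = - \frac{1}{224} \approx -0.0044643$
$Z{\left(q,w \right)} = - \frac{1}{224}$
$D{\left(j \right)} = 8 j$
$\frac{1}{Z{\left(u{\left(5,-9 \right)},130 + 3 \right)} + D{\left(-220 \right)}} = \frac{1}{- \frac{1}{224} + 8 \left(-220\right)} = \frac{1}{- \frac{1}{224} - 1760} = \frac{1}{- \frac{394241}{224}} = - \frac{224}{394241}$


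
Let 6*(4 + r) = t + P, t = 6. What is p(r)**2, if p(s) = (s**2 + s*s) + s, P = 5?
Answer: 4225/81 ≈ 52.161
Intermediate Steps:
r = -13/6 (r = -4 + (6 + 5)/6 = -4 + (1/6)*11 = -4 + 11/6 = -13/6 ≈ -2.1667)
p(s) = s + 2*s**2 (p(s) = (s**2 + s**2) + s = 2*s**2 + s = s + 2*s**2)
p(r)**2 = (-13*(1 + 2*(-13/6))/6)**2 = (-13*(1 - 13/3)/6)**2 = (-13/6*(-10/3))**2 = (65/9)**2 = 4225/81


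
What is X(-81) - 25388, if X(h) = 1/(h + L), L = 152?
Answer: -1802547/71 ≈ -25388.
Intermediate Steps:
X(h) = 1/(152 + h) (X(h) = 1/(h + 152) = 1/(152 + h))
X(-81) - 25388 = 1/(152 - 81) - 25388 = 1/71 - 25388 = -1802547/71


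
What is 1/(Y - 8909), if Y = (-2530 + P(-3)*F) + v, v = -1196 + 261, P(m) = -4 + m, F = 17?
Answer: -1/12493 ≈ -8.0045e-5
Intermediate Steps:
v = -935
Y = -3584 (Y = (-2530 + (-4 - 3)*17) - 935 = (-2530 - 7*17) - 935 = (-2530 - 119) - 935 = -2649 - 935 = -3584)
1/(Y - 8909) = 1/(-3584 - 8909) = 1/(-12493) = -1/12493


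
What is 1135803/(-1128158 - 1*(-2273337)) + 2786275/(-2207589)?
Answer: -683397409258/2528084563431 ≈ -0.27032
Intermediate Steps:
1135803/(-1128158 - 1*(-2273337)) + 2786275/(-2207589) = 1135803/(-1128158 + 2273337) + 2786275*(-1/2207589) = 1135803/1145179 - 2786275/2207589 = -683397409258/2528084563431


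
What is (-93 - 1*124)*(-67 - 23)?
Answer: 19530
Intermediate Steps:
(-93 - 1*124)*(-67 - 23) = (-93 - 124)*(-90) = -217*(-90) = 19530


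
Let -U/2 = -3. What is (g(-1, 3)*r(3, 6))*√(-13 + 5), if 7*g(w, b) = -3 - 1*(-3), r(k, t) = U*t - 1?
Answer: 0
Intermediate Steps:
U = 6 (U = -2*(-3) = 6)
r(k, t) = -1 + 6*t (r(k, t) = 6*t - 1 = -1 + 6*t)
g(w, b) = 0 (g(w, b) = (-3 - 1*(-3))/7 = (-3 + 3)/7 = (⅐)*0 = 0)
(g(-1, 3)*r(3, 6))*√(-13 + 5) = (0*(-1 + 6*6))*√(-13 + 5) = (0*(-1 + 36))*√(-8) = (0*35)*(2*I*√2) = 0*(2*I*√2) = 0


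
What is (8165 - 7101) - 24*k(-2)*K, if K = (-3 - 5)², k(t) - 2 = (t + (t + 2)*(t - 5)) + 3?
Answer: -3544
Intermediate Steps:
k(t) = 5 + t + (-5 + t)*(2 + t) (k(t) = 2 + ((t + (t + 2)*(t - 5)) + 3) = 2 + ((t + (2 + t)*(-5 + t)) + 3) = 2 + ((t + (-5 + t)*(2 + t)) + 3) = 2 + (3 + t + (-5 + t)*(2 + t)) = 5 + t + (-5 + t)*(2 + t))
K = 64 (K = (-8)² = 64)
(8165 - 7101) - 24*k(-2)*K = (8165 - 7101) - 24*(-5 + (-2)² - 2*(-2))*64 = 1064 - 24*(-5 + 4 + 4)*64 = 1064 - 24*3*64 = 1064 - 72*64 = 1064 - 1*4608 = 1064 - 4608 = -3544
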